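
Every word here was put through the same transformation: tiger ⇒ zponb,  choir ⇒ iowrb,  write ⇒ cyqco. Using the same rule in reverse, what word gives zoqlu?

In tiger: t→z is +6, i→p is +7, g→o is +8, e→n is +9 — the shift increases by 1 each position. The shift increases by 1 at each position, starting from +6: 6, 7, 8, ….
Reversing it on zoqlu: z−6=t, o−7=h, q−8=i, l−9=c, u−10=k.

thick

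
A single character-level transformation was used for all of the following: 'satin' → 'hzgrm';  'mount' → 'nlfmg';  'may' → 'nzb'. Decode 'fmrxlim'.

Letters are reflected about the middle of the alphabet (position → 25−position): Atbash.
Reversing it on fmrxlim: f↔u, m↔n, r↔i, x↔c, l↔o, i↔r, m↔n.

unicorn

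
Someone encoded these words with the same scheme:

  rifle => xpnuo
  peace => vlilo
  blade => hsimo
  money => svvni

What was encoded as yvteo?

Letter i (0-indexed) is shifted by i+6, so successive shifts are 6, 7, 8, ….
Reversing it on yvteo: y−6=s, v−7=o, t−8=l, e−9=v, o−10=e.

solve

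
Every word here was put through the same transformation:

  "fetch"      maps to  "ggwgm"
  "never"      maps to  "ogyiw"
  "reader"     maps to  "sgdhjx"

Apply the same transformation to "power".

qqziw

In fetch: f→g is +1, e→g is +2, t→w is +3, c→g is +4 — the shift increases by 1 each position. Each letter shifts forward by (position + 1), i.e. 1, 2, 3, … — the shift grows by one for each successive letter.
On power: p+1=q, o+2=q, w+3=z, e+4=i, r+5=w.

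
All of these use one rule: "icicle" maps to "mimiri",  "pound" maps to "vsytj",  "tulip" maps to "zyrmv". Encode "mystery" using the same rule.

The shift depends on letter class: consonant c→i is +6, but vowel i→m is +4. The rule splits by letter class: vowels +4, consonants +6.
Applying it to mystery: m(cons)+6=s, y(cons)+6=e, s(cons)+6=y, t(cons)+6=z, e(vowel)+4=i, r(cons)+6=x, y(cons)+6=e.

seyzixe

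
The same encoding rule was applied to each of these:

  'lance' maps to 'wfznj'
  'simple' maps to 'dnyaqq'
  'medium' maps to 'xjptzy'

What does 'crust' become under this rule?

nwgdy

Shifts by position in lance: pos 0: l→w (+11), pos 1: a→f (+5), pos 2: n→z (+12), pos 3: c→n (+11), pos 4: e→j (+5) — repeating every 3. The shifts repeat in a cycle of length 3: positions 0,1,… shift by +11, +5, +12, then the pattern repeats.
For crust: c+11=n, r+5=w, u+12=g, s+11=d, t+5=y.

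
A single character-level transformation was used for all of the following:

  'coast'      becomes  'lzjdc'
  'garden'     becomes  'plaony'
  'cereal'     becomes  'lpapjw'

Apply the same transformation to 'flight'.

It's a Vigenère-style cipher with numeric key [9,11]: position i shifts by key[i mod 2].
On flight: f+9=o, l+11=w, i+9=r, g+11=r, h+9=q, t+11=e.

owrrqe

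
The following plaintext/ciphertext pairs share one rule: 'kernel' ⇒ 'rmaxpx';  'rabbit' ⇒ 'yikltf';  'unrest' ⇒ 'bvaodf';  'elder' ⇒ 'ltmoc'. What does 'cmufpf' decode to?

In kernel: k→r is +7, e→m is +8, r→a is +9, n→x is +10 — the shift increases by 1 each position. The shift increases by 1 at each position, starting from +7: 7, 8, 9, ….
Undoing it on cmufpf: c−7=v, m−8=e, u−9=l, f−10=v, p−11=e, f−12=t.

velvet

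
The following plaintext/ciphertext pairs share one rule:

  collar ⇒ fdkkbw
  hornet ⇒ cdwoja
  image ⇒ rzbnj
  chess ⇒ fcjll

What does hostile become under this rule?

Treating letters as 0–25, the rule is x ↦ 15x + 1 (mod 26).
On hostile: h(7)→15·7+1≡2=c; o(14)→15·14+1≡3=d; s(18)→15·18+1≡11=l; t(19)→15·19+1≡0=a; i(8)→15·8+1≡17=r; l(11)→15·11+1≡10=k; e(4)→15·4+1≡9=j (all mod 26).

cdlarkj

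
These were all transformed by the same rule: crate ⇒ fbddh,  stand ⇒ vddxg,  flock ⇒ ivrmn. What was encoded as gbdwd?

Shifts by position in crate: pos 0: c→f (+3), pos 1: r→b (+10), pos 2: a→d (+3), pos 3: t→d (+10) — repeating every 2. The shifts repeat in a cycle of length 2: positions 0,1,… shift by +3, +10, then the pattern repeats.
Decoding gbdwd: g−3=d, b−10=r, d−3=a, w−10=m, d−3=a.

drama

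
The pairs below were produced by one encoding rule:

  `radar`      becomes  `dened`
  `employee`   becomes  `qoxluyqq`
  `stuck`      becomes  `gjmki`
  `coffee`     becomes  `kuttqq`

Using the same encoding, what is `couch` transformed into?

r(17)→d(3) and a(0)→e(4) fit y≡3x+4 (mod 26); the inverse of 3 mod 26 is 9. Each letter's alphabet position (a=0..z=25) is mapped through 3·x+4 mod 26 — an affine cipher.
On couch: c(2)→3·2+4≡10=k; o(14)→3·14+4≡20=u; u(20)→3·20+4≡12=m; c(2)→3·2+4≡10=k; h(7)→3·7+4≡25=z (all mod 26).

kumkz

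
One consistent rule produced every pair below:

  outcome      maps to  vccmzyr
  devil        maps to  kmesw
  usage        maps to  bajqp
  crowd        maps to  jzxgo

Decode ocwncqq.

hundred

Letter i (0-indexed) is shifted by i+7, so successive shifts are 7, 8, 9, ….
Reversing it on ocwncqq: o−7=h, c−8=u, w−9=n, n−10=d, c−11=r, q−12=e, q−13=d.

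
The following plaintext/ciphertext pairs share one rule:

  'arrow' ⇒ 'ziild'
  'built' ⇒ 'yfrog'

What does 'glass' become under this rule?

Each pair mirrors across the alphabet (a↔z, r↔i, r↔i): positions sum to 25. Each letter is replaced by its mirror in the alphabet: a↔z, b↔y, c↔x, and so on (the Atbash cipher).
Applying it to glass: g↔t, l↔o, a↔z, s↔h, s↔h.

tozhh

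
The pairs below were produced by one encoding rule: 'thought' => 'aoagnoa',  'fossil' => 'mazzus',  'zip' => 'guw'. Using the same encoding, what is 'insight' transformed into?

The shift depends on letter class: consonant t→a is +7, but vowel o→a is +12. Two shifts are in play — +12 for a/e/i/o/u, +7 for every other letter.
On insight: i(vowel)+12=u, n(cons)+7=u, s(cons)+7=z, i(vowel)+12=u, g(cons)+7=n, h(cons)+7=o, t(cons)+7=a.

uuzunoa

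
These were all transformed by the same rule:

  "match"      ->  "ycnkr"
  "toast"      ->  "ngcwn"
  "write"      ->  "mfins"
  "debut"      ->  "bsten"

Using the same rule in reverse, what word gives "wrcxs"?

shape

m(12)→y(24) and a(0)→c(2) fit y≡17x+2 (mod 26); the inverse of 17 mod 26 is 23. This is an affine cipher: with a=0,…,z=25, each position x becomes (17x+2) mod 26.
Undoing it on wrcxs: w(22)→23·(22−2)≡18=s; r(17)→23·(17−2)≡7=h; c(2)→23·(2−2)≡0=a; x(23)→23·(23−2)≡15=p; s(18)→23·(18−2)≡4=e (all mod 26).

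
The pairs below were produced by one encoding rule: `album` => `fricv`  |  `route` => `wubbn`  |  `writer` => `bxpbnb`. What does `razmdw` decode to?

In album: a→f is +5, l→r is +6, b→i is +7, u→c is +8 — the shift increases by 1 each position. The shift increases by 1 at each position, starting from +5: 5, 6, 7, ….
Decoding razmdw: r−5=m, a−6=u, z−7=s, m−8=e, d−9=u, w−10=m.

museum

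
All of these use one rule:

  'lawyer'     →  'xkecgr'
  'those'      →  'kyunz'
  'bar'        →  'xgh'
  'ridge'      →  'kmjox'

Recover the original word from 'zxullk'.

effort

The output letters match the input read backwards, each shifted +6: lawyer reversed is reywal. Read the word backwards and shift each letter +6.
Decoding zxullk: shift back: z−6=t, x−6=r, u−6=o, l−6=f, l−6=f, k−6=e → troffe; then reverse → effort.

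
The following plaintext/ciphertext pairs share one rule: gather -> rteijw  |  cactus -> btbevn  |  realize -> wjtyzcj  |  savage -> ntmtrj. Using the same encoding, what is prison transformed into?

g(6)→r(17) and a(0)→t(19) fit y≡17x+19 (mod 26); the inverse of 17 mod 26 is 23. Each letter's alphabet position (a=0..z=25) is mapped through 17·x+19 mod 26 — an affine cipher.
On prison: p(15)→17·15+19≡14=o; r(17)→17·17+19≡22=w; i(8)→17·8+19≡25=z; s(18)→17·18+19≡13=n; o(14)→17·14+19≡23=x; n(13)→17·13+19≡6=g (all mod 26).

owznxg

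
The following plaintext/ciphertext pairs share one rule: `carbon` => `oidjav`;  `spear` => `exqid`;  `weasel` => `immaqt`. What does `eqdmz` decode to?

Shifts by position in carbon: pos 0: c→o (+12), pos 1: a→i (+8), pos 2: r→d (+12), pos 3: b→j (+8) — repeating every 2. The shifts repeat in a cycle of length 2: positions 0,1,… shift by +12, +8, then the pattern repeats.
Decoding eqdmz: e−12=s, q−8=i, d−12=r, m−8=e, z−12=n.

siren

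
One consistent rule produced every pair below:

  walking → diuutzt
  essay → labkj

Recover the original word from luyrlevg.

emphasis

In walking: w→d is +7, a→i is +8, l→u is +9, k→u is +10 — the shift increases by 1 each position. The shift increases by 1 at each position, starting from +7: 7, 8, 9, ….
Decoding luyrlevg: l−7=e, u−8=m, y−9=p, r−10=h, l−11=a, e−12=s, v−13=i, g−14=s.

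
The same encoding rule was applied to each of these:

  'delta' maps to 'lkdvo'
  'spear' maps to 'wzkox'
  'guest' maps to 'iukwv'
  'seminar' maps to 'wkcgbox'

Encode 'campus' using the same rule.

moczuw

Each letter's alphabet position (a=0..z=25) is mapped through 25·x+14 mod 26 — an affine cipher.
On campus: c(2)→25·2+14≡12=m; a(0)→25·0+14≡14=o; m(12)→25·12+14≡2=c; p(15)→25·15+14≡25=z; u(20)→25·20+14≡20=u; s(18)→25·18+14≡22=w (all mod 26).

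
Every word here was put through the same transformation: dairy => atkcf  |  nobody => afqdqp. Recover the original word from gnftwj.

hurdle

The output letters match the input read backwards, each shifted +2: dairy reversed is yriad. Two steps: reverse the string, then apply a Caesar shift of +2.
Undoing it on gnftwj: shift back: g−2=e, n−2=l, f−2=d, t−2=r, w−2=u, j−2=h → eldruh; then reverse → hurdle.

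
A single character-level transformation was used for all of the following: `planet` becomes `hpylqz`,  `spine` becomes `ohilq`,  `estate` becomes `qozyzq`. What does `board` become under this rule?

Treating letters as 0–25, the rule is x ↦ 11x + 24 (mod 26).
On board: b(1)→11·1+24≡9=j; o(14)→11·14+24≡22=w; a(0)→11·0+24≡24=y; r(17)→11·17+24≡3=d; d(3)→11·3+24≡5=f (all mod 26).

jwydf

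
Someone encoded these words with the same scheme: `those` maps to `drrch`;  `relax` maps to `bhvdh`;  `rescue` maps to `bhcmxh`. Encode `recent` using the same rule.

Vowels shift forward by 3 and consonants shift forward by 10.
For recent: r(cons)+10=b, e(vowel)+3=h, c(cons)+10=m, e(vowel)+3=h, n(cons)+10=x, t(cons)+10=d.

bhmhxd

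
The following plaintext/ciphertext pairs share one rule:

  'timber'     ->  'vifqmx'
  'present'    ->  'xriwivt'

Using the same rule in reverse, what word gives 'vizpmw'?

silver

The output letters match the input read backwards, each shifted +4: timber reversed is rebmit. Two steps: reverse the string, then apply a Caesar shift of +4.
Reversing it on vizpmw: shift back: v−4=r, i−4=e, z−4=v, p−4=l, m−4=i, w−4=s → revlis; then reverse → silver.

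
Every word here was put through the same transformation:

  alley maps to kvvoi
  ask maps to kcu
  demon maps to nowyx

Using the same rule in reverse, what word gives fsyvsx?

Compare letters: a→k is +10, l→v is +10, l→v is +10 — a constant shift. This is a Caesar cipher with shift 10.
Decoding fsyvsx: f−10=v, s−10=i, y−10=o, v−10=l, s−10=i, x−10=n.

violin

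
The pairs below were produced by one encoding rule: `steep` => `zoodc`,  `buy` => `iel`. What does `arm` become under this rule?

wbk

Read the word backwards and shift each letter +10.
On arm: reverse → mra; then shift: m+10=w, r+10=b, a+10=k.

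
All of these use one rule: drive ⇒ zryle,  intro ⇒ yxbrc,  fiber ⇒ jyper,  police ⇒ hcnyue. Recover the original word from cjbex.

often

d(3)→z(25) and r(17)→r(17) fit y≡5x+10 (mod 26); the inverse of 5 mod 26 is 21. Treating letters as 0–25, the rule is x ↦ 5x + 10 (mod 26).
Reversing it on cjbex: c(2)→21·(2−10)≡14=o; j(9)→21·(9−10)≡5=f; b(1)→21·(1−10)≡19=t; e(4)→21·(4−10)≡4=e; x(23)→21·(23−10)≡13=n (all mod 26).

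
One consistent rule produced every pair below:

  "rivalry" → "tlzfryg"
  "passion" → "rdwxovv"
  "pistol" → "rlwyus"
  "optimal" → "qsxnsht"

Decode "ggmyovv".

In rivalry: r→t is +2, i→l is +3, v→z is +4, a→f is +5 — the shift increases by 1 each position. Letter i (0-indexed) is shifted by i+2, so successive shifts are 2, 3, 4, ….
Decoding ggmyovv: g−2=e, g−3=d, m−4=i, y−5=t, o−6=i, v−7=o, v−8=n.

edition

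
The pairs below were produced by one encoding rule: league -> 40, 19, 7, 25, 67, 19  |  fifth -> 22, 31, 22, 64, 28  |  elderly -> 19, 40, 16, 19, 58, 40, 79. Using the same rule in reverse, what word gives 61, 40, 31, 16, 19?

l(#12)→40 and e(#5)→19: differences scale by 3, so n = 3·pos + 4. Each letter becomes 3×(its alphabet position, a=1..z=26) + 4.
Undoing it on 61, 40, 31, 16, 19: 61→(61−4)÷3=19=s, 40→(40−4)÷3=12=l, 31→(31−4)÷3=9=i, 16→(16−4)÷3=4=d, 19→(19−4)÷3=5=e.

slide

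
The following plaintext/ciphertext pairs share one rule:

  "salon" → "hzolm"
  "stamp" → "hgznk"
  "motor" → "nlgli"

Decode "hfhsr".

sushi

Each pair mirrors across the alphabet (s↔h, a↔z, l↔o): positions sum to 25. This is the alphabet-reversal cipher (Atbash): a becomes z, b becomes y, etc.
Undoing it on hfhsr: h↔s, f↔u, h↔s, s↔h, r↔i.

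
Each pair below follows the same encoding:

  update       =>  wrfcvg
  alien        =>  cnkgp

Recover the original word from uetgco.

scream

Compare letters: u→w is +2, p→r is +2, d→f is +2 — a constant shift. Each letter is shifted forward by 2 in the alphabet (a Caesar shift of +2).
Reversing it on uetgco: u−2=s, e−2=c, t−2=r, g−2=e, c−2=a, o−2=m.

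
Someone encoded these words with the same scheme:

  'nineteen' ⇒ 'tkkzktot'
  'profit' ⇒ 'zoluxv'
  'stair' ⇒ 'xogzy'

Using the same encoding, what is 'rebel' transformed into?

rkhkx

The output letters match the input read backwards, each shifted +6: nineteen reversed is neetenin. Two steps: reverse the string, then apply a Caesar shift of +6.
For rebel: reverse → leber; then shift: l+6=r, e+6=k, b+6=h, e+6=k, r+6=x.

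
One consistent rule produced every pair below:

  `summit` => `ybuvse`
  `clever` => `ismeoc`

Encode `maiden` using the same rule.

Each letter shifts forward by (position + 6), i.e. 6, 7, 8, … — the shift grows by one for each successive letter.
Applying it to maiden: m+6=s, a+7=h, i+8=q, d+9=m, e+10=o, n+11=y.

shqmoy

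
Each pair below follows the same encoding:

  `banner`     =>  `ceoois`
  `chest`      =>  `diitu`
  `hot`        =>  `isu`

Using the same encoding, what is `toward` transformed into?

The shift depends on letter class: consonant b→c is +1, but vowel a→e is +4. The rule splits by letter class: vowels +4, consonants +1.
For toward: t(cons)+1=u, o(vowel)+4=s, w(cons)+1=x, a(vowel)+4=e, r(cons)+1=s, d(cons)+1=e.

usxese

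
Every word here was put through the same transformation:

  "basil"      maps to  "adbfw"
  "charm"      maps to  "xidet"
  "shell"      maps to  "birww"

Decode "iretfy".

b(1)→a(0) and a(0)→d(3) fit y≡23x+3 (mod 26); the inverse of 23 mod 26 is 17. Each letter's alphabet position (a=0..z=25) is mapped through 23·x+3 mod 26 — an affine cipher.
Reversing it on iretfy: i(8)→17·(8−3)≡7=h; r(17)→17·(17−3)≡4=e; e(4)→17·(4−3)≡17=r; t(19)→17·(19−3)≡12=m; f(5)→17·(5−3)≡8=i; y(24)→17·(24−3)≡19=t (all mod 26).

hermit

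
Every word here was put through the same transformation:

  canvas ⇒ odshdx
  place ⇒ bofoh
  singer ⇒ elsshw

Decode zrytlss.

nothing

A repeating key of period 3 is used — shifts +12, +3, +5 over and over.
Decoding zrytlss: z−12=n, r−3=o, y−5=t, t−12=h, l−3=i, s−5=n, s−12=g.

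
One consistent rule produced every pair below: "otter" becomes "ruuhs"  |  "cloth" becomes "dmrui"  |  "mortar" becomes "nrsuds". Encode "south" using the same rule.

The shift depends on letter class: consonant t→u is +1, but vowel o→r is +3. Two shifts are in play — +3 for a/e/i/o/u, +1 for every other letter.
Applying it to south: s(cons)+1=t, o(vowel)+3=r, u(vowel)+3=x, t(cons)+1=u, h(cons)+1=i.

trxui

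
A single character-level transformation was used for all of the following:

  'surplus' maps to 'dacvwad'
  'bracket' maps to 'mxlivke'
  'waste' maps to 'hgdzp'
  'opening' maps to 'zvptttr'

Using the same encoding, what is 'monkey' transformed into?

xuyqpe

It's a Vigenère-style cipher with numeric key [11,6]: position i shifts by key[i mod 2].
For monkey: m+11=x, o+6=u, n+11=y, k+6=q, e+11=p, y+6=e.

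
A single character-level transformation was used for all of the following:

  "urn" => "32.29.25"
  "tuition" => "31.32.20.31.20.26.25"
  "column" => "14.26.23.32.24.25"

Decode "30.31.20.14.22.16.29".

u is letter #21 and maps to 32: an offset of 11. The number is (letter's place in the alphabet, a=1) + 11.
Decoding 30.31.20.14.22.16.29: 30→(30−11)÷1=19=s, 31→(31−11)÷1=20=t, 20→(20−11)÷1=9=i, 14→(14−11)÷1=3=c, 22→(22−11)÷1=11=k, 16→(16−11)÷1=5=e, 29→(29−11)÷1=18=r.

sticker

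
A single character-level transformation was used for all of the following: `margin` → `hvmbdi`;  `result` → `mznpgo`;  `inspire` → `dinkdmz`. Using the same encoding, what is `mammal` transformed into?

Compare letters: m→h is +21, a→v is +21, r→m is +21 — a constant shift. This is a Caesar cipher with shift 21.
On mammal: m+21=h, a+21=v, m+21=h, m+21=h, a+21=v, l+21=g.

hvhhvg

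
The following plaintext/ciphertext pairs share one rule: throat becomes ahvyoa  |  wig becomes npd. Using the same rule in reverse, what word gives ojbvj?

couch

The output letters match the input read backwards, each shifted +7: throat reversed is taorht. The word is reversed, then every letter is shifted forward by 7.
Undoing it on ojbvj: shift back: o−7=h, j−7=c, b−7=u, v−7=o, j−7=c → hcuoc; then reverse → couch.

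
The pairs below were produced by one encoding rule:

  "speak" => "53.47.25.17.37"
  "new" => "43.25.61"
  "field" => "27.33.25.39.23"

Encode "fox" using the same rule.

27.45.63

s(#19)→53 and p(#16)→47: differences scale by 2, so n = 2·pos + 15. The formula is n = 2×(alphabet index, a=1) + 15.
On fox: f=6→27, o=15→45, x=24→63.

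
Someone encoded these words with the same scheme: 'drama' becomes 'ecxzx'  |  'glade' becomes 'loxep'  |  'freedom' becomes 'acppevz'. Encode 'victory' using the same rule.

uhtyvcb

d(3)→e(4) and r(17)→c(2) fit y≡11x+23 (mod 26); the inverse of 11 mod 26 is 19. Treating letters as 0–25, the rule is x ↦ 11x + 23 (mod 26).
On victory: v(21)→11·21+23≡20=u; i(8)→11·8+23≡7=h; c(2)→11·2+23≡19=t; t(19)→11·19+23≡24=y; o(14)→11·14+23≡21=v; r(17)→11·17+23≡2=c; y(24)→11·24+23≡1=b (all mod 26).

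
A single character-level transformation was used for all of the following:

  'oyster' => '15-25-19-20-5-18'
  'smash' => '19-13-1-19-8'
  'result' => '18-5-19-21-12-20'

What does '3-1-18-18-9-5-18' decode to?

carrier

o is letter #15 and maps to 15: an offset of 0. Letters become their 1-indexed alphabet positions: a=1 … z=26.
Decoding 3-1-18-18-9-5-18: 3=c, 1=a, 18=r, 18=r, 9=i, 5=e, 18=r.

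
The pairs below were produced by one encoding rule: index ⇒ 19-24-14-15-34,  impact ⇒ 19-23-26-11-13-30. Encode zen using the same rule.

The number is (letter's place in the alphabet, a=1) + 10.
Applying it to zen: z=26→36, e=5→15, n=14→24.

36-15-24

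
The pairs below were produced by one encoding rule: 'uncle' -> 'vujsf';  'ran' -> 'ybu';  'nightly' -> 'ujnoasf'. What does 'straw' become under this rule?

The shift depends on letter class: consonant n→u is +7, but vowel u→v is +1. The rule splits by letter class: vowels +1, consonants +7.
For straw: s(cons)+7=z, t(cons)+7=a, r(cons)+7=y, a(vowel)+1=b, w(cons)+7=d.

zaybd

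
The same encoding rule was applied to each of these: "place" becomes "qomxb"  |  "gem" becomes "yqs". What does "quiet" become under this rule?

The word is reversed, then every letter is shifted forward by 12.
For quiet: reverse → teiuq; then shift: t+12=f, e+12=q, i+12=u, u+12=g, q+12=c.

fqugc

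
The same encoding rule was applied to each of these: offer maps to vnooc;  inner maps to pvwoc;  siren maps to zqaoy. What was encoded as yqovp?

In offer: o→v is +7, f→n is +8, f→o is +9, e→o is +10 — the shift increases by 1 each position. Letter i (0-indexed) is shifted by i+7, so successive shifts are 7, 8, 9, ….
Decoding yqovp: y−7=r, q−8=i, o−9=f, v−10=l, p−11=e.

rifle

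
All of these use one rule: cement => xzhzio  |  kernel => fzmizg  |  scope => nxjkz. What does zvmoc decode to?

Compare letters: c→x is +21, e→z is +21, m→h is +21 — a constant shift. Every letter moves 21 places later in the alphabet, wrapping around z→a.
Decoding zvmoc: z−21=e, v−21=a, m−21=r, o−21=t, c−21=h.

earth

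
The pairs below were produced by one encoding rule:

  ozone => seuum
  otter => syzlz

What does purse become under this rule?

In ozone: o→s is +4, z→e is +5, o→u is +6, n→u is +7 — the shift increases by 1 each position. The shift increases by 1 at each position, starting from +4: 4, 5, 6, ….
For purse: p+4=t, u+5=z, r+6=x, s+7=z, e+8=m.

tzxzm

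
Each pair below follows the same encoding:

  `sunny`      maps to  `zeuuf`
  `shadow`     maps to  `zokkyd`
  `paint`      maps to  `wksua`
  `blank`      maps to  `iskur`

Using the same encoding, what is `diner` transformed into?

ksuoy

The shift depends on letter class: consonant s→z is +7, but vowel u→e is +10. Two shifts are in play — +10 for a/e/i/o/u, +7 for every other letter.
On diner: d(cons)+7=k, i(vowel)+10=s, n(cons)+7=u, e(vowel)+10=o, r(cons)+7=y.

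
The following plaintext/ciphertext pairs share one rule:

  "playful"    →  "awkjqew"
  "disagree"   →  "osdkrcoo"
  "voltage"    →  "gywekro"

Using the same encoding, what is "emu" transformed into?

oxe

The shift depends on letter class: consonant p→a is +11, but vowel a→k is +10. Two shifts are in play — +10 for a/e/i/o/u, +11 for every other letter.
On emu: e(vowel)+10=o, m(cons)+11=x, u(vowel)+10=e.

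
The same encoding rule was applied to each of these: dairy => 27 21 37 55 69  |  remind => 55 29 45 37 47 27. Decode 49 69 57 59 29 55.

oyster

The formula is n = 2×(alphabet index, a=1) + 19.
Decoding 49 69 57 59 29 55: 49→(49−19)÷2=15=o, 69→(69−19)÷2=25=y, 57→(57−19)÷2=19=s, 59→(59−19)÷2=20=t, 29→(29−19)÷2=5=e, 55→(55−19)÷2=18=r.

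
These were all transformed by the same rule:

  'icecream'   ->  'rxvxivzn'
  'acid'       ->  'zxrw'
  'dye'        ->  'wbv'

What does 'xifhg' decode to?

crust

This is the alphabet-reversal cipher (Atbash): a becomes z, b becomes y, etc.
Decoding xifhg: x↔c, i↔r, f↔u, h↔s, g↔t.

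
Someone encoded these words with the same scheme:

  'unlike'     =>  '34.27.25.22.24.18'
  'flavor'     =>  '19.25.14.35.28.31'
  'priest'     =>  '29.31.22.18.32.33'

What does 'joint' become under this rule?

Each letter is replaced by its alphabet position (a=1..z=26) + 13.
On joint: j=10→23, o=15→28, i=9→22, n=14→27, t=20→33.

23.28.22.27.33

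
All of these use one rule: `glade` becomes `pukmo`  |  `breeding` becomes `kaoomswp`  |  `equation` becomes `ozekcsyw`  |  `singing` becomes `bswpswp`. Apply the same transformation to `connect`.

lywwolc

The shift depends on letter class: consonant g→p is +9, but vowel a→k is +10. The rule splits by letter class: vowels +10, consonants +9.
On connect: c(cons)+9=l, o(vowel)+10=y, n(cons)+9=w, n(cons)+9=w, e(vowel)+10=o, c(cons)+9=l, t(cons)+9=c.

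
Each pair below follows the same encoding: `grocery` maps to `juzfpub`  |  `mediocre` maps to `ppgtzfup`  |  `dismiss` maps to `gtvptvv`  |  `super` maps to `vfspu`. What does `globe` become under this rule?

The rule splits by letter class: vowels +11, consonants +3.
Applying it to globe: g(cons)+3=j, l(cons)+3=o, o(vowel)+11=z, b(cons)+3=e, e(vowel)+11=p.

jozep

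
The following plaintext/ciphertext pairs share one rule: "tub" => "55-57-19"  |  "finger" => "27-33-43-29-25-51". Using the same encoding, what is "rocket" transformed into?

t(#20)→55 and u(#21)→57: differences scale by 2, so n = 2·pos + 15. With a=1..z=26, the number is 2·pos + 15.
For rocket: r=18→51, o=15→45, c=3→21, k=11→37, e=5→25, t=20→55.

51-45-21-37-25-55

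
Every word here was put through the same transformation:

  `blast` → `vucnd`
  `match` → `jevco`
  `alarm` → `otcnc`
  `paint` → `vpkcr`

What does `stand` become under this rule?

Two steps: reverse the string, then apply a Caesar shift of +2.
On stand: reverse → dnats; then shift: d+2=f, n+2=p, a+2=c, t+2=v, s+2=u.

fpcvu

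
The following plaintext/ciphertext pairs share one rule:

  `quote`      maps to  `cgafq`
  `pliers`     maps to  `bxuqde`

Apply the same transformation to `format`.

radymf

Compare letters: q→c is +12, u→g is +12, o→a is +12 — a constant shift. Every letter moves 12 places later in the alphabet, wrapping around z→a.
For format: f+12=r, o+12=a, r+12=d, m+12=y, a+12=m, t+12=f.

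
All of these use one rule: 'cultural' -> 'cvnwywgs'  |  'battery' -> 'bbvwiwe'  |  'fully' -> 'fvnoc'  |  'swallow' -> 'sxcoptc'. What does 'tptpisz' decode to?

In cultural: c→c is +0, u→v is +1, l→n is +2, t→w is +3 — the shift increases by 1 each position. Each letter shifts forward by its position index (0, 1, 2, …) — the shift grows by one for each successive letter.
Undoing it on tptpisz: t−0=t, p−1=o, t−2=r, p−3=m, i−4=e, s−5=n, z−6=t.

torment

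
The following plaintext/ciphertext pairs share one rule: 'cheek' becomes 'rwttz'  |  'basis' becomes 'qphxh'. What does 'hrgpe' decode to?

scrap

It's a constant shift of +15 (ROT15).
Decoding hrgpe: h−15=s, r−15=c, g−15=r, p−15=a, e−15=p.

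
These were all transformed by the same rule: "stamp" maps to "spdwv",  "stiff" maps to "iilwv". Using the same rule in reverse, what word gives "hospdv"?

sample

The output letters match the input read backwards, each shifted +3: stamp reversed is pmats. Read the word backwards and shift each letter +3.
Undoing it on hospdv: shift back: h−3=e, o−3=l, s−3=p, p−3=m, d−3=a, v−3=s → elpmas; then reverse → sample.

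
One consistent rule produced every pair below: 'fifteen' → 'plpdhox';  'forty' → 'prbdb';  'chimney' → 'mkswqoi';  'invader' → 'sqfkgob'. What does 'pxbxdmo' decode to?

furnace

Shifts by position in fifteen: pos 0: f→p (+10), pos 1: i→l (+3), pos 2: f→p (+10), pos 3: t→d (+10), pos 4: e→h (+3), pos 5: e→o (+10) — repeating every 3. It's a Vigenère-style cipher with numeric key [10,3,10]: position i shifts by key[i mod 3].
Undoing it on pxbxdmo: p−10=f, x−3=u, b−10=r, x−10=n, d−3=a, m−10=c, o−10=e.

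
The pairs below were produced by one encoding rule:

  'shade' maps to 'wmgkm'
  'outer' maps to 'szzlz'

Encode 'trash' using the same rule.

In shade: s→w is +4, h→m is +5, a→g is +6, d→k is +7 — the shift increases by 1 each position. Each letter shifts forward by (position + 4), i.e. 4, 5, 6, … — the shift grows by one for each successive letter.
For trash: t+4=x, r+5=w, a+6=g, s+7=z, h+8=p.

xwgzp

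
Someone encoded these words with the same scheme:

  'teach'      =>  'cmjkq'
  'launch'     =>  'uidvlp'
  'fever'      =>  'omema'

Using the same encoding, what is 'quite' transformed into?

zcrbn

A repeating key of period 2 is used — shifts +9, +8 over and over.
Applying it to quite: q+9=z, u+8=c, i+9=r, t+8=b, e+9=n.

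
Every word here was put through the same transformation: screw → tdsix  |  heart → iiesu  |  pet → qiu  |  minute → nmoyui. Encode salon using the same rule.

Two shifts are in play — +4 for a/e/i/o/u, +1 for every other letter.
For salon: s(cons)+1=t, a(vowel)+4=e, l(cons)+1=m, o(vowel)+4=s, n(cons)+1=o.

temso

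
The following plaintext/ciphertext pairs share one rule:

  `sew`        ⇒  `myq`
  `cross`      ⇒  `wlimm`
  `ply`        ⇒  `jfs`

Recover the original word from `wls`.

It's a constant shift of +20 (ROT20).
Decoding wls: w−20=c, l−20=r, s−20=y.

cry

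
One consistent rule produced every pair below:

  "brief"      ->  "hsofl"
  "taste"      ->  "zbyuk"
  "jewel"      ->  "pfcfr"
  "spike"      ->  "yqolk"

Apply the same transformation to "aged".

ghke

Shifts by position in brief: pos 0: b→h (+6), pos 1: r→s (+1), pos 2: i→o (+6), pos 3: e→f (+1) — repeating every 2. The shifts repeat in a cycle of length 2: positions 0,1,… shift by +6, +1, then the pattern repeats.
Applying it to aged: a+6=g, g+1=h, e+6=k, d+1=e.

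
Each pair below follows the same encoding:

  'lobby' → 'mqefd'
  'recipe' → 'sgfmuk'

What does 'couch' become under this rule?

In lobby: l→m is +1, o→q is +2, b→e is +3, b→f is +4 — the shift increases by 1 each position. The shift increases by 1 at each position, starting from +1: 1, 2, 3, ….
On couch: c+1=d, o+2=q, u+3=x, c+4=g, h+5=m.

dqxgm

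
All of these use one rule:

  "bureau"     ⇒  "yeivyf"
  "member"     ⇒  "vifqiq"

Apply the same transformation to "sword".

hvsaw

The word is reversed, then every letter is shifted forward by 4.
For sword: reverse → drows; then shift: d+4=h, r+4=v, o+4=s, w+4=a, s+4=w.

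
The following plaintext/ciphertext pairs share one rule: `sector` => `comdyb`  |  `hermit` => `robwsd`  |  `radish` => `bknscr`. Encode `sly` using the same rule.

cvi

This is a Caesar cipher with shift 10.
Applying it to sly: s+10=c, l+10=v, y+10=i.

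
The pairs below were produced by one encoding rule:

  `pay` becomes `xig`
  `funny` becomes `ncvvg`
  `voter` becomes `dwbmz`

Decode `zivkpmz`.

rancher

Compare letters: p→x is +8, a→i is +8, y→g is +8 — a constant shift. It's a constant shift of +8 (ROT8).
Reversing it on zivkpmz: z−8=r, i−8=a, v−8=n, k−8=c, p−8=h, m−8=e, z−8=r.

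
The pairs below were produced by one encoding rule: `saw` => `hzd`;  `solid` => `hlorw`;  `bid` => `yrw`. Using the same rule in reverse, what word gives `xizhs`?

Each pair mirrors across the alphabet (s↔h, a↔z, w↔d): positions sum to 25. Letters are reflected about the middle of the alphabet (position → 25−position): Atbash.
Decoding xizhs: x↔c, i↔r, z↔a, h↔s, s↔h.

crash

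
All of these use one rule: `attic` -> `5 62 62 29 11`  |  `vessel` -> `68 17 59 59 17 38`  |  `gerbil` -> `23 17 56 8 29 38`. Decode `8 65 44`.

The formula is n = 3×(alphabet index, a=1) + 2.
Reversing it on 8 65 44: 8→(8−2)÷3=2=b, 65→(65−2)÷3=21=u, 44→(44−2)÷3=14=n.

bun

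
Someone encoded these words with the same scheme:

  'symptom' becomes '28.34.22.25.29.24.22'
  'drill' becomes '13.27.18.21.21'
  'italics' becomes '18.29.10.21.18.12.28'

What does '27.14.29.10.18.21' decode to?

retail

s is letter #19 and maps to 28: an offset of 9. Each letter is replaced by its alphabet position (a=1..z=26) + 9.
Reversing it on 27.14.29.10.18.21: 27→(27−9)÷1=18=r, 14→(14−9)÷1=5=e, 29→(29−9)÷1=20=t, 10→(10−9)÷1=1=a, 18→(18−9)÷1=9=i, 21→(21−9)÷1=12=l.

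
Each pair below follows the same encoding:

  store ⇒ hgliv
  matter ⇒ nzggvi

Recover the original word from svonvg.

Each letter is replaced by its mirror in the alphabet: a↔z, b↔y, c↔x, and so on (the Atbash cipher).
Undoing it on svonvg: s↔h, v↔e, o↔l, n↔m, v↔e, g↔t.

helmet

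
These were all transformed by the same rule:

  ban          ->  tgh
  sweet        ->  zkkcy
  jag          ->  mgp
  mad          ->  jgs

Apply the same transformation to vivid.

jobob

The output letters match the input read backwards, each shifted +6: ban reversed is nab. Two steps: reverse the string, then apply a Caesar shift of +6.
For vivid: reverse → diviv; then shift: d+6=j, i+6=o, v+6=b, i+6=o, v+6=b.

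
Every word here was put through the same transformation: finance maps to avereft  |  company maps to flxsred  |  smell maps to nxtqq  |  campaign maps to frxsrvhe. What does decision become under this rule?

Treating letters as 0–25, the rule is x ↦ 7x + 17 (mod 26).
Applying it to decision: d(3)→7·3+17≡12=m; e(4)→7·4+17≡19=t; c(2)→7·2+17≡5=f; i(8)→7·8+17≡21=v; s(18)→7·18+17≡13=n; i(8)→7·8+17≡21=v; o(14)→7·14+17≡11=l; n(13)→7·13+17≡4=e (all mod 26).

mtfvnvle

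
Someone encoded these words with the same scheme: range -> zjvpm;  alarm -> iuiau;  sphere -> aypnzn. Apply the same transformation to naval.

vjdjt

Shifts by position in range: pos 0: r→z (+8), pos 1: a→j (+9), pos 2: n→v (+8), pos 3: g→p (+9) — repeating every 2. The shifts repeat in a cycle of length 2: positions 0,1,… shift by +8, +9, then the pattern repeats.
Applying it to naval: n+8=v, a+9=j, v+8=d, a+9=j, l+8=t.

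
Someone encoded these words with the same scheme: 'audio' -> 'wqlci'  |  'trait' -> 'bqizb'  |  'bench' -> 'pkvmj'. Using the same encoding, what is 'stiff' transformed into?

The output letters match the input read backwards, each shifted +8: audio reversed is oidua. Read the word backwards and shift each letter +8.
On stiff: reverse → ffits; then shift: f+8=n, f+8=n, i+8=q, t+8=b, s+8=a.

nnqba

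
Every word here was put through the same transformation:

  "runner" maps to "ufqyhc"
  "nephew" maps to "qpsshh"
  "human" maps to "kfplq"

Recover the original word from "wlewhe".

Shifts by position in runner: pos 0: r→u (+3), pos 1: u→f (+11), pos 2: n→q (+3), pos 3: n→y (+11) — repeating every 2. A repeating key of period 2 is used — shifts +3, +11 over and over.
Undoing it on wlewhe: w−3=t, l−11=a, e−3=b, w−11=l, h−3=e, e−11=t.

tablet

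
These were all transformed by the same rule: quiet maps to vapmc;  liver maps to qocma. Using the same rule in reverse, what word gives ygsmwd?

talent

Letter i (0-indexed) is shifted by i+5, so successive shifts are 5, 6, 7, ….
Decoding ygsmwd: y−5=t, g−6=a, s−7=l, m−8=e, w−9=n, d−10=t.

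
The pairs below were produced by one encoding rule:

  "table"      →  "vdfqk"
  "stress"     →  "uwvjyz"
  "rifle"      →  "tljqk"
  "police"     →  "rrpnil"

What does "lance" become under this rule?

ndrhk

In table: t→v is +2, a→d is +3, b→f is +4, l→q is +5 — the shift increases by 1 each position. Letter i (0-indexed) is shifted by i+2, so successive shifts are 2, 3, 4, ….
Applying it to lance: l+2=n, a+3=d, n+4=r, c+5=h, e+6=k.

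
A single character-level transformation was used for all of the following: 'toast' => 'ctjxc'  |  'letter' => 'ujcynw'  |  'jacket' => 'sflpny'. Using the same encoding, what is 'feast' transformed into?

ojjxc

A repeating key of period 2 is used — shifts +9, +5 over and over.
For feast: f+9=o, e+5=j, a+9=j, s+5=x, t+9=c.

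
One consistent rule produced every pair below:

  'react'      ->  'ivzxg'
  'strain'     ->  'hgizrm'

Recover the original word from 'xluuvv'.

coffee

Each letter is replaced by its mirror in the alphabet: a↔z, b↔y, c↔x, and so on (the Atbash cipher).
Undoing it on xluuvv: x↔c, l↔o, u↔f, u↔f, v↔e, v↔e.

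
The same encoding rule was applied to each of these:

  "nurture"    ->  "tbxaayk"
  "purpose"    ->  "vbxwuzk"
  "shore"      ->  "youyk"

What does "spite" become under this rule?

ywoak

Shifts by position in nurture: pos 0: n→t (+6), pos 1: u→b (+7), pos 2: r→x (+6), pos 3: t→a (+7) — repeating every 2. The shifts repeat in a cycle of length 2: positions 0,1,… shift by +6, +7, then the pattern repeats.
Applying it to spite: s+6=y, p+7=w, i+6=o, t+7=a, e+6=k.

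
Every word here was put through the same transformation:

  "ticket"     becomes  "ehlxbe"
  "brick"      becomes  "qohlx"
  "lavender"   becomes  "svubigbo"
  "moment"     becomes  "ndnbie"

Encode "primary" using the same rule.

t(19)→e(4) and i(8)→h(7) fit y≡21x+21 (mod 26); the inverse of 21 mod 26 is 5. Treating letters as 0–25, the rule is x ↦ 21x + 21 (mod 26).
On primary: p(15)→21·15+21≡24=y; r(17)→21·17+21≡14=o; i(8)→21·8+21≡7=h; m(12)→21·12+21≡13=n; a(0)→21·0+21≡21=v; r(17)→21·17+21≡14=o; y(24)→21·24+21≡5=f (all mod 26).

yohnvof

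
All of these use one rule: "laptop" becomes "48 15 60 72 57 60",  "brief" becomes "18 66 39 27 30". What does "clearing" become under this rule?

21 48 27 15 66 39 54 33

With a=1..z=26, the number is 3·pos + 12.
On clearing: c=3→21, l=12→48, e=5→27, a=1→15, r=18→66, i=9→39, n=14→54, g=7→33.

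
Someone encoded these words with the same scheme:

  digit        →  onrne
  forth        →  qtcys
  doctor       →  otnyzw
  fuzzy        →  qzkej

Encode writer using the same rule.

Shifts by position in digit: pos 0: d→o (+11), pos 1: i→n (+5), pos 2: g→r (+11), pos 3: i→n (+5) — repeating every 2. A repeating key of period 2 is used — shifts +11, +5 over and over.
Applying it to writer: w+11=h, r+5=w, i+11=t, t+5=y, e+11=p, r+5=w.

hwtypw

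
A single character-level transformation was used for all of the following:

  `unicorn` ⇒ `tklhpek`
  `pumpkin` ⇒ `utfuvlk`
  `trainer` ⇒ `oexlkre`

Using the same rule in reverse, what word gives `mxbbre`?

dagger

u(20)→t(19) and n(13)→k(10) fit y≡5x+23 (mod 26); the inverse of 5 mod 26 is 21. Treating letters as 0–25, the rule is x ↦ 5x + 23 (mod 26).
Decoding mxbbre: m(12)→21·(12−23)≡3=d; x(23)→21·(23−23)≡0=a; b(1)→21·(1−23)≡6=g; b(1)→21·(1−23)≡6=g; r(17)→21·(17−23)≡4=e; e(4)→21·(4−23)≡17=r (all mod 26).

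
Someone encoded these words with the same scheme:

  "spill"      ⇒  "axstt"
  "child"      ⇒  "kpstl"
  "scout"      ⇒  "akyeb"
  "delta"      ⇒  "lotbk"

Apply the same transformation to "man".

ukv

The shift depends on letter class: consonant s→a is +8, but vowel i→s is +10. Two shifts are in play — +10 for a/e/i/o/u, +8 for every other letter.
For man: m(cons)+8=u, a(vowel)+10=k, n(cons)+8=v.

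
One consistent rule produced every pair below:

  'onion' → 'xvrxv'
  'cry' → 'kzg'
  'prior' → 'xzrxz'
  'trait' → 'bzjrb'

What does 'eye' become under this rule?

Vowels shift forward by 9 and consonants shift forward by 8.
Applying it to eye: e(vowel)+9=n, y(cons)+8=g, e(vowel)+9=n.

ngn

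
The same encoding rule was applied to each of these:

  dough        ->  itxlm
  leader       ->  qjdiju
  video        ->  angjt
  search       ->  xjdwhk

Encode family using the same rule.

Shifts by position in dough: pos 0: d→i (+5), pos 1: o→t (+5), pos 2: u→x (+3), pos 3: g→l (+5), pos 4: h→m (+5) — repeating every 3. It's a Vigenère-style cipher with numeric key [5,5,3]: position i shifts by key[i mod 3].
For family: f+5=k, a+5=f, m+3=p, i+5=n, l+5=q, y+3=b.

kfpnqb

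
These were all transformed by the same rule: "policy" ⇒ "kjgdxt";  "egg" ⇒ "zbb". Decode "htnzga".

myself

Compare letters: p→k is +21, o→j is +21, l→g is +21 — a constant shift. Every letter moves 21 places later in the alphabet, wrapping around z→a.
Decoding htnzga: h−21=m, t−21=y, n−21=s, z−21=e, g−21=l, a−21=f.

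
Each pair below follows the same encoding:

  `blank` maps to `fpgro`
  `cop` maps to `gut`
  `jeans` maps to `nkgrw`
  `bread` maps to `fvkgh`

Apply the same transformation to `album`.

gpfaq

The rule splits by letter class: vowels +6, consonants +4.
On album: a(vowel)+6=g, l(cons)+4=p, b(cons)+4=f, u(vowel)+6=a, m(cons)+4=q.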